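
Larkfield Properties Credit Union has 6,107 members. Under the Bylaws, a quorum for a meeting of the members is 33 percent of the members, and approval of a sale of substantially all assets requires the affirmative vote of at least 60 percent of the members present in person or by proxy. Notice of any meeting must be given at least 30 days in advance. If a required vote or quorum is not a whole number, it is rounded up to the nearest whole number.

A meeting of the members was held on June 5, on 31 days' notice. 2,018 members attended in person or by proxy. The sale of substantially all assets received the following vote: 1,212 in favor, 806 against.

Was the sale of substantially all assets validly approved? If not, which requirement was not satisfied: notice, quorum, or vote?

Valid — all requirements satisfied.

Notice: 31 days given; 30 required. Satisfied.
Quorum: 33% of 6,107 = 2,015.31, rounded up to 2,016; 2,018 present. Satisfied.
Vote: requires three-fifths of those present (2,018); 3/5 of 2018 = 1210.80, rounded up to 1211, so 1,211 needed; 1,212 in favor. Satisfied.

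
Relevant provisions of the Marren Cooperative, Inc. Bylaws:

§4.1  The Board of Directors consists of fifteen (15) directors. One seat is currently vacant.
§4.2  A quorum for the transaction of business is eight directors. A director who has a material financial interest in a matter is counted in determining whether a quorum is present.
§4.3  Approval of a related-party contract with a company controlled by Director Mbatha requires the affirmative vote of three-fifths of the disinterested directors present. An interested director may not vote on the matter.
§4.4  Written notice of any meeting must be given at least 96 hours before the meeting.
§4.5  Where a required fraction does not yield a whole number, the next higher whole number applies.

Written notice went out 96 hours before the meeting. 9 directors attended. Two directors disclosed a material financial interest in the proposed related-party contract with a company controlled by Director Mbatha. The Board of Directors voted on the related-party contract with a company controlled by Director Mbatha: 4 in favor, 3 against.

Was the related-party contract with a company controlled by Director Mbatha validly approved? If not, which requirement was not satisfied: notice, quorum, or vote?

Notice: 96 hours given; 96 required (96 ≥ 96). Satisfied.
Quorum: 9 present (interested directors count toward quorum); quorum is 8. Satisfied.
Vote: the related-party contract with a company controlled by Director Mbatha requires three-fifths of the disinterested directors present (9 − 2 = 7). 3/5 of 7 = 4.20, rounded up to 5, so 5 affirmative votes are needed; 4 voted in favor. Not satisfied.

Invalid — vote requirement not satisfied.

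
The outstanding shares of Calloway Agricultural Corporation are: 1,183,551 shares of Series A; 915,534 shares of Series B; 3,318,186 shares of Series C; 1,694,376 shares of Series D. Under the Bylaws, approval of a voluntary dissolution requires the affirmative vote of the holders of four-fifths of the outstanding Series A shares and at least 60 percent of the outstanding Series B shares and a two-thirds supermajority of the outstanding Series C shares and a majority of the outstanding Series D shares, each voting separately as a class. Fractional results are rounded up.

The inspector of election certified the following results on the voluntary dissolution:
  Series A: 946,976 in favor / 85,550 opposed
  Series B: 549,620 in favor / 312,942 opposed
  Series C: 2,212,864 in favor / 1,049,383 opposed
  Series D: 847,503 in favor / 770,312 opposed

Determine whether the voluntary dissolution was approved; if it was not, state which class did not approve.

Approved — every class gave the required vote.

Series A: 4/5 of 1183551 = 946840.80, rounded up to 946841; 946,841 required, 946,976 in favor — approved.
Series B: 3/5 of 915534 = 549320.40, rounded up to 549321; 549,321 required, 549,620 in favor — approved.
Series C: 2/3 of 3318186 = 2212124; 2,212,124 required, 2,212,864 in favor — approved.
Series D: a majority of 1694376 is 847189; 847,189 required, 847,503 in favor — approved.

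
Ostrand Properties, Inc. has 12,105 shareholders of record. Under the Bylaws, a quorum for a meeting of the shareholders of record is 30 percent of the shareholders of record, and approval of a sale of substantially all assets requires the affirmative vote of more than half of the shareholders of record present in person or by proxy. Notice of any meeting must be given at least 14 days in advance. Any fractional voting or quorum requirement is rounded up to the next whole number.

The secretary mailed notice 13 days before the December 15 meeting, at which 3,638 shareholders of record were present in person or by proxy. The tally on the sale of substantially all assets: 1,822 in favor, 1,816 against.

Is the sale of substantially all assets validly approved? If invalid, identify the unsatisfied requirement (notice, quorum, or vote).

Invalid — notice requirement not satisfied.

Notice: 13 days given; 14 required. Not satisfied.
Quorum: 30% of 12,105 = 3,631.50, rounded up to 3,632; 3,638 present. Satisfied.
Vote: requires a majority of those present (3,638); a majority of 3638 is 1820, so 1,820 needed; 1,822 in favor. Satisfied.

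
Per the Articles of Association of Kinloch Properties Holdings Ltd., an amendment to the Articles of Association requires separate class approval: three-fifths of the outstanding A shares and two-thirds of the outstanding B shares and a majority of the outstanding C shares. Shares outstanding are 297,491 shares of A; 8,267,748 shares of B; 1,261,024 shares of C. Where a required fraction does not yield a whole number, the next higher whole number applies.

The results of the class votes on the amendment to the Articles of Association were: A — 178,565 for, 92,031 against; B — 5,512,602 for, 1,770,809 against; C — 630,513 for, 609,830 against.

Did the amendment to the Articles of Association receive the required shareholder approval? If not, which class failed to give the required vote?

A: 3/5 of 297491 = 178494.60, rounded up to 178495; 178,495 required, 178,565 in favor — approved.
B: 2/3 of 8267748 = 5511832; 5,511,832 required, 5,512,602 in favor — approved.
C: a majority of 1261024 is 630513; 630,513 required, 630,513 in favor — approved.

Approved — every class gave the required vote.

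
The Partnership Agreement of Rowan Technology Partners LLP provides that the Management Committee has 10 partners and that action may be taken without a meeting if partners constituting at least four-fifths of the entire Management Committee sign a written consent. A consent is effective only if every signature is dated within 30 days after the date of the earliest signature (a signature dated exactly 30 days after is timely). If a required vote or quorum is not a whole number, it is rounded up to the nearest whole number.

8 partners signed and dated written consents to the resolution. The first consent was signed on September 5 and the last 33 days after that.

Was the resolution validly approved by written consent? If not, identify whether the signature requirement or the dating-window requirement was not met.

Not effective — dating-window requirement not satisfied.

Signatures required: at least four-fifths of 10 — 4/5 of 10 = 8, so 8 needed; 8 signed. Sufficient.
Dating window: the latest signature is 33 days after the earliest; the limit is 30 days. Outside the window.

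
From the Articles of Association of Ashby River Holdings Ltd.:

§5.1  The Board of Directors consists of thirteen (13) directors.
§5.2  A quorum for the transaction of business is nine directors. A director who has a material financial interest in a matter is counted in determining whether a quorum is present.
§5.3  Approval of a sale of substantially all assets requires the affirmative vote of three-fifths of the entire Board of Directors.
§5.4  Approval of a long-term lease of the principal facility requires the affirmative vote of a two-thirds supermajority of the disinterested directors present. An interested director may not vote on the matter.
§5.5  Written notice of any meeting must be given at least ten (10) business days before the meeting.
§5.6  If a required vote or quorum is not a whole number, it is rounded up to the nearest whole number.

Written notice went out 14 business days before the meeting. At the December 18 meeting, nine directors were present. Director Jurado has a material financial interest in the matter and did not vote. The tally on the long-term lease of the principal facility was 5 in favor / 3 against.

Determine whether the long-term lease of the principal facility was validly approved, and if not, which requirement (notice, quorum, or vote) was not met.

Invalid — vote requirement not satisfied.

Notice: 14 business days given; 10 required (14 ≥ 10). Satisfied.
Quorum: 9 present (interested directors count toward quorum); quorum is 9. Satisfied.
Vote: the long-term lease of the principal facility requires two-thirds of the disinterested directors present (9 − 1 = 8). 2/3 of 8 = 5.33, rounded up to 6, so 6 affirmative votes are needed; 5 voted in favor. Not satisfied.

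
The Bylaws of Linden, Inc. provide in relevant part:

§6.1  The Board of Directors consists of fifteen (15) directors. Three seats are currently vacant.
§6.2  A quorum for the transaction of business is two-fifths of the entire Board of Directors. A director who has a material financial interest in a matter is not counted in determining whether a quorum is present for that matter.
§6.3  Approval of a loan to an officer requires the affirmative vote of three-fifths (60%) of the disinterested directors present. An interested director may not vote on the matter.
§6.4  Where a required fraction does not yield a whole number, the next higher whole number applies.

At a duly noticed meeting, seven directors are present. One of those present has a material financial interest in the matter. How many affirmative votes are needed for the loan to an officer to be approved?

The loan to an officer requires three-fifths of the disinterested directors present (7 − 1 = 6).
3/5 of 6 = 3.60, rounded up to 4.

4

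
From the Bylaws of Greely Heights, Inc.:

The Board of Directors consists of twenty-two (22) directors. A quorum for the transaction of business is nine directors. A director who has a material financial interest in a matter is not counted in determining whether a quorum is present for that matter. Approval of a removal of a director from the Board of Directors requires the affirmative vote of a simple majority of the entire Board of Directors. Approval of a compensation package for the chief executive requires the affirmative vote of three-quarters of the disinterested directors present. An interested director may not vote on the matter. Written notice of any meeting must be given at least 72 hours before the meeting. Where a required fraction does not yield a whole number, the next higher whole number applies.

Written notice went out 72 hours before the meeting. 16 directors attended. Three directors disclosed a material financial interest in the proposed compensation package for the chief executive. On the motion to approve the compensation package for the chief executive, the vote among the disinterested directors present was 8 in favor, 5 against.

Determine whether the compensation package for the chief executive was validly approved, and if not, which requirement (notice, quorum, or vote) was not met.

Invalid — vote requirement not satisfied.

Notice: 72 hours given; 72 required (72 ≥ 72). Satisfied.
Quorum: 16 present, but the 3 interested directors do not count, leaving 13. Quorum is 9. Satisfied.
Vote: the compensation package for the chief executive requires three-fourths of the disinterested directors present (16 − 3 = 13). 3/4 of 13 = 9.75, rounded up to 10, so 10 affirmative votes are needed; 8 voted in favor. Not satisfied.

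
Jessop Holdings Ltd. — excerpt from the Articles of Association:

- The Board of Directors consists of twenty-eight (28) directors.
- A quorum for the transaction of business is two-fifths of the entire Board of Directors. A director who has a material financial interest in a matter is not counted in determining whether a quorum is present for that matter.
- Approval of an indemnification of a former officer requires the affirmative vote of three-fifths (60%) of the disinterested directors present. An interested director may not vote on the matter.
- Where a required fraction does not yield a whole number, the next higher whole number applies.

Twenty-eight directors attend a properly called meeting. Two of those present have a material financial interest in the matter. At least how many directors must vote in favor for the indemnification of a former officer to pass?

16

The indemnification of a former officer requires three-fifths of the disinterested directors present (28 − 2 = 26).
3/5 of 26 = 15.60, rounded up to 16.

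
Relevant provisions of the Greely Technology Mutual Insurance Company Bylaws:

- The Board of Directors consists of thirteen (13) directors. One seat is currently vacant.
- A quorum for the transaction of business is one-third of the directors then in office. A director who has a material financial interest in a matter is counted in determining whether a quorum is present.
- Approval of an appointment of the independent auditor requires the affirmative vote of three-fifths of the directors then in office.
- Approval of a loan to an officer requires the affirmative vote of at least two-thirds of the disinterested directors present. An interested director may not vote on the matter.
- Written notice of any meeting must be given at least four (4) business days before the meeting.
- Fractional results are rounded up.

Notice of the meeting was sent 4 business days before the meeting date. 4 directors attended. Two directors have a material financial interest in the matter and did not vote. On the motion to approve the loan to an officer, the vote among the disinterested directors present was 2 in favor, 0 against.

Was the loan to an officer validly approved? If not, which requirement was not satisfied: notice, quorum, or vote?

Notice: 4 business days given; 4 required (4 ≥ 4). Satisfied.
Quorum: 4 present (interested directors count toward quorum); quorum is 4. Satisfied.
Vote: the loan to an officer requires two-thirds of the disinterested directors present (4 − 2 = 2). 2/3 of 2 = 1.33, rounded up to 2, so 2 affirmative votes are needed; 2 voted in favor. Satisfied.

Valid — all requirements satisfied.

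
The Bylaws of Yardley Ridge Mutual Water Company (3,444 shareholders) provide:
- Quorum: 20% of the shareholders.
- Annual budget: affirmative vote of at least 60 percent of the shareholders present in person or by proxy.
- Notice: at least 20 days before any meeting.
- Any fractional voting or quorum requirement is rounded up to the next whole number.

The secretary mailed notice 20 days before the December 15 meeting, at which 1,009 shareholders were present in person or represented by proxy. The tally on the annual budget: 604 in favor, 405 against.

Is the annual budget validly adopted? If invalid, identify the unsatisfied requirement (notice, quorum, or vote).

Notice: 20 days given; 20 required. Satisfied.
Quorum: 20% of 3,444 = 688.80, rounded up to 689; 1,009 present. Satisfied.
Vote: requires three-fifths of those present (1,009); 3/5 of 1009 = 605.40, rounded up to 606, so 606 needed; 604 in favor. Not satisfied.

Invalid — vote requirement not satisfied.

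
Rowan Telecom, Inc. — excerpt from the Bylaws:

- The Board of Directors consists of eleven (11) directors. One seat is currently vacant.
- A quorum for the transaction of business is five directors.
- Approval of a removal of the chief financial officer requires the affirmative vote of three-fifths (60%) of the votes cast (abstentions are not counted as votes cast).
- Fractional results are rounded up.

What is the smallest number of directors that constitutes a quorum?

5

The quorum is fixed at 5.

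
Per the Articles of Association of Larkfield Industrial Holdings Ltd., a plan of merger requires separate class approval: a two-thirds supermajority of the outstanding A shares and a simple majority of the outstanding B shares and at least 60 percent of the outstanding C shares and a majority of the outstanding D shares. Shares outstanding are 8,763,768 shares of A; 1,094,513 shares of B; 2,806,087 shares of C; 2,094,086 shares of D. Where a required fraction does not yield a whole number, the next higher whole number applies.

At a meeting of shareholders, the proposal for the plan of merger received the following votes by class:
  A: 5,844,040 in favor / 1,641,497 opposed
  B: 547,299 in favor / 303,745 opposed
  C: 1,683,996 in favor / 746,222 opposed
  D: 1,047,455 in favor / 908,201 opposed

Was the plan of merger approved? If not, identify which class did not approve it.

Approved — every class gave the required vote.

A: 2/3 of 8763768 = 5842512; 5,842,512 required, 5,844,040 in favor — approved.
B: a majority of 1094513 is 547257; 547,257 required, 547,299 in favor — approved.
C: 3/5 of 2806087 = 1683652.20, rounded up to 1683653; 1,683,653 required, 1,683,996 in favor — approved.
D: a majority of 2094086 is 1047044; 1,047,044 required, 1,047,455 in favor — approved.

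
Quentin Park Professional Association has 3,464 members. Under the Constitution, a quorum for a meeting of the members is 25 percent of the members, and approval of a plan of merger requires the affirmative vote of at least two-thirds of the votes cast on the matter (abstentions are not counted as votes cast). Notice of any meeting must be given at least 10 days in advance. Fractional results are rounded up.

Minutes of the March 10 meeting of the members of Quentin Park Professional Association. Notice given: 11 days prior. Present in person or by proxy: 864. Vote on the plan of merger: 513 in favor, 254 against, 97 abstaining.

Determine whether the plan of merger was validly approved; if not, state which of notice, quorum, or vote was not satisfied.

Notice: 11 days given; 10 required. Satisfied.
Quorum: 25% of 3,464 = 866; 864 present. Not satisfied.
Vote: requires two-thirds of the votes cast (864 − 97 abstaining = 767); 2/3 of 767 = 511.33, rounded up to 512, so 512 needed; 513 in favor. Satisfied.

Invalid — quorum requirement not satisfied.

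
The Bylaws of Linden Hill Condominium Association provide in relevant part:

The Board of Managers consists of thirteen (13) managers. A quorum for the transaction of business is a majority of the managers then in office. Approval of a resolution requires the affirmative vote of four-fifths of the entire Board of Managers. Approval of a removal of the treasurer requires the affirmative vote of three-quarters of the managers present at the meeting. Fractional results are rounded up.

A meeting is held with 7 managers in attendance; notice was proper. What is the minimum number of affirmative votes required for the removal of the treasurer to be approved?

The removal of the treasurer requires three-fourths of the managers present (7).
3/4 of 7 = 5.25, rounded up to 6.

6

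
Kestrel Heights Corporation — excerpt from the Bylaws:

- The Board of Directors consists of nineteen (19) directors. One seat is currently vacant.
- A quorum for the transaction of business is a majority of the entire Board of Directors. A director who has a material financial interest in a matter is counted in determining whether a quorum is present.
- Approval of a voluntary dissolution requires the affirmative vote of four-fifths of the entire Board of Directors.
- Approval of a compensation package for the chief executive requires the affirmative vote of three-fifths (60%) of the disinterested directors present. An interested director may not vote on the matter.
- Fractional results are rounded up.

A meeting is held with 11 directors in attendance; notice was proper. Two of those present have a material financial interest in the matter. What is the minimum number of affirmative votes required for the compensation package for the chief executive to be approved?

The compensation package for the chief executive requires three-fifths of the disinterested directors present (11 − 2 = 9).
3/5 of 9 = 5.40, rounded up to 6.

6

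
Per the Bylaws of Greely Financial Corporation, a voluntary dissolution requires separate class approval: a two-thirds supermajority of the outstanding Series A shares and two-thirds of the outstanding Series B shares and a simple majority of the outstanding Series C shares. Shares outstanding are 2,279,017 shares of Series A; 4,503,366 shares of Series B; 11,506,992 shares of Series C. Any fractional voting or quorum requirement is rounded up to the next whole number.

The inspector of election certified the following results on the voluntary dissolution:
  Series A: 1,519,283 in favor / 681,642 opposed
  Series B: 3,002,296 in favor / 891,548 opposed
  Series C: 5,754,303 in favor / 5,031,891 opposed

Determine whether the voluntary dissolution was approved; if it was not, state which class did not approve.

Not approved — the Series A shares did not give the required vote.

Series A: 2/3 of 2279017 = 1519344.67, rounded up to 1519345; 1,519,345 required, 1,519,283 in favor — not approved.
Series B: 2/3 of 4503366 = 3002244; 3,002,244 required, 3,002,296 in favor — approved.
Series C: a majority of 11506992 is 5753497; 5,753,497 required, 5,754,303 in favor — approved.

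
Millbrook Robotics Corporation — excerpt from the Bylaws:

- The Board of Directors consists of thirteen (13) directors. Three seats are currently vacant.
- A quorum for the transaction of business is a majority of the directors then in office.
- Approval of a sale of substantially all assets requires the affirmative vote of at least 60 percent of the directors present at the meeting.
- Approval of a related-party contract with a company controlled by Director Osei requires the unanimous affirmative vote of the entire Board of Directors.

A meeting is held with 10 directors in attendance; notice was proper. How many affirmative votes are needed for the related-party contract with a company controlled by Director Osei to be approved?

13

The related-party contract with a company controlled by Director Osei requires the unanimous vote of the entire Board of Directors (13).
Unanimous means all 13.
(Only 10 can vote, so the related-party contract with a company controlled by Director Osei cannot pass at this meeting, but the required vote is still 13.)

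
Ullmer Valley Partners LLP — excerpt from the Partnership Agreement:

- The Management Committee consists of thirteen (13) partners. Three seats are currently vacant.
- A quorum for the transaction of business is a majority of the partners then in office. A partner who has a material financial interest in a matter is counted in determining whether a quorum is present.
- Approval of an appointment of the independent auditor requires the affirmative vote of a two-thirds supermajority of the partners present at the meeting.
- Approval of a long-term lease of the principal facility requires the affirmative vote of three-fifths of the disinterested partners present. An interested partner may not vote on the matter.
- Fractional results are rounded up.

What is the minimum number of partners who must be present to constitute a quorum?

6

A majority of 10 is 6.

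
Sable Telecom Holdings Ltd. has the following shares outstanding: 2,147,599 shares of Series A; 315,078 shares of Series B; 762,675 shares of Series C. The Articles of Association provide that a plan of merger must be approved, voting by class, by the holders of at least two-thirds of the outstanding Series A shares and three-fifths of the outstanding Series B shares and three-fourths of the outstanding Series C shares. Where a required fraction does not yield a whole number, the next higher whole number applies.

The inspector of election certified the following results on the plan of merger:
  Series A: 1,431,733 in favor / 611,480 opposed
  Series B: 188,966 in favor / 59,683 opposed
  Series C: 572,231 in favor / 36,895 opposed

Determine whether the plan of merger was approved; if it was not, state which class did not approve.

Series A: 2/3 of 2147599 = 1431732.67, rounded up to 1431733; 1,431,733 required, 1,431,733 in favor — approved.
Series B: 3/5 of 315078 = 189046.80, rounded up to 189047; 189,047 required, 188,966 in favor — not approved.
Series C: 3/4 of 762675 = 572006.25, rounded up to 572007; 572,007 required, 572,231 in favor — approved.

Not approved — the Series B shares did not give the required vote.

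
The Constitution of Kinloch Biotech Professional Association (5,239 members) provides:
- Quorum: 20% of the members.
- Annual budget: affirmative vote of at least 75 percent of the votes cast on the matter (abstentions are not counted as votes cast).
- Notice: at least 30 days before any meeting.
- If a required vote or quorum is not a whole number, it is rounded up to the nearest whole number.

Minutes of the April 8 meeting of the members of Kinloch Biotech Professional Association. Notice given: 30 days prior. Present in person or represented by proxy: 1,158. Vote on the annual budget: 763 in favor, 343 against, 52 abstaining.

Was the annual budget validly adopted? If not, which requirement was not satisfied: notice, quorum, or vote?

Notice: 30 days given; 30 required. Satisfied.
Quorum: 20% of 5,239 = 1,047.80, rounded up to 1,048; 1,158 present. Satisfied.
Vote: requires three-fourths of the votes cast (1,158 − 52 abstaining = 1,106); 3/4 of 1106 = 829.50, rounded up to 830, so 830 needed; 763 in favor. Not satisfied.

Invalid — vote requirement not satisfied.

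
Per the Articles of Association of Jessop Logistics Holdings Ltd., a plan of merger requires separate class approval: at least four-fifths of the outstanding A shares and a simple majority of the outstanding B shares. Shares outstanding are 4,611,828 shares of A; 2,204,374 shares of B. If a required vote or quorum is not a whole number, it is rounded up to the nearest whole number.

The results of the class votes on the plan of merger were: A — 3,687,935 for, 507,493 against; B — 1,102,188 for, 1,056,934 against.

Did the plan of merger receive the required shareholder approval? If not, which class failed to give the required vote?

A: 4/5 of 4611828 = 3689462.40, rounded up to 3689463; 3,689,463 required, 3,687,935 in favor — not approved.
B: a majority of 2204374 is 1102188; 1,102,188 required, 1,102,188 in favor — approved.

Not approved — the A shares did not give the required vote.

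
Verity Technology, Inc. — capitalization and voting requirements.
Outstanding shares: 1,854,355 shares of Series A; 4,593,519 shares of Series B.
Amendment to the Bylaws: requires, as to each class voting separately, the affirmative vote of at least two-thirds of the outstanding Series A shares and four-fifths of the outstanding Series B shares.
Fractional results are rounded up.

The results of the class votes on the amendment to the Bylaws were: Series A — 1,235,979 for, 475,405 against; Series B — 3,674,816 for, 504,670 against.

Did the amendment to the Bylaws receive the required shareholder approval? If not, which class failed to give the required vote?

Not approved — the Series A shares did not give the required vote.

Series A: 2/3 of 1854355 = 1236236.67, rounded up to 1236237; 1,236,237 required, 1,235,979 in favor — not approved.
Series B: 4/5 of 4593519 = 3674815.20, rounded up to 3674816; 3,674,816 required, 3,674,816 in favor — approved.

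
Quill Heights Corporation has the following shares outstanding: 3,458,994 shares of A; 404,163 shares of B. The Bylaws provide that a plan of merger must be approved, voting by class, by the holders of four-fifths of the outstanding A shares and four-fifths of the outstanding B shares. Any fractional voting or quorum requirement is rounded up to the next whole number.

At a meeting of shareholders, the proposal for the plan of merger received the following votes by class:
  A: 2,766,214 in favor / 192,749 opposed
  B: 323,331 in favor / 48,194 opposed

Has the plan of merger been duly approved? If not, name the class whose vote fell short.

Not approved — the A shares did not give the required vote.

A: 4/5 of 3458994 = 2767195.20, rounded up to 2767196; 2,767,196 required, 2,766,214 in favor — not approved.
B: 4/5 of 404163 = 323330.40, rounded up to 323331; 323,331 required, 323,331 in favor — approved.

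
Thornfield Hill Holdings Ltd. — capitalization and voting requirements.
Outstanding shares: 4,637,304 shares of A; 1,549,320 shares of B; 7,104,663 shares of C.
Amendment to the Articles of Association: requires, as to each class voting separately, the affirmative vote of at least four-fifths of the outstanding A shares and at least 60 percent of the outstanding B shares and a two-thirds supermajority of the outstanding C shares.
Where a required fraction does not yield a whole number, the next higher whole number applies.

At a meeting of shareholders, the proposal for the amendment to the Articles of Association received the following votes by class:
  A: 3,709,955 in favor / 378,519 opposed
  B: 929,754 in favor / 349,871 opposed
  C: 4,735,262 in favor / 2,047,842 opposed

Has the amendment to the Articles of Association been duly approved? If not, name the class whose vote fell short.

A: 4/5 of 4637304 = 3709843.20, rounded up to 3709844; 3,709,844 required, 3,709,955 in favor — approved.
B: 3/5 of 1549320 = 929592; 929,592 required, 929,754 in favor — approved.
C: 2/3 of 7104663 = 4736442; 4,736,442 required, 4,735,262 in favor — not approved.

Not approved — the C shares did not give the required vote.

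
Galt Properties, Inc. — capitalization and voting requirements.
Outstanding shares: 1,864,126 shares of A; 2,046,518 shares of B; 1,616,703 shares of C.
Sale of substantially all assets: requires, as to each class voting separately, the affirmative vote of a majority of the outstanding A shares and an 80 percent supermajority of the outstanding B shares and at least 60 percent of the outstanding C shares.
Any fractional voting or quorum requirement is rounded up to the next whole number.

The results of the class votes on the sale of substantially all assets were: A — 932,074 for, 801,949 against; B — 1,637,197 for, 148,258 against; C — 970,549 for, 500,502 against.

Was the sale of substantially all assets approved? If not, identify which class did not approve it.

A: a majority of 1864126 is 932064; 932,064 required, 932,074 in favor — approved.
B: 4/5 of 2046518 = 1637214.40, rounded up to 1637215; 1,637,215 required, 1,637,197 in favor — not approved.
C: 3/5 of 1616703 = 970021.80, rounded up to 970022; 970,022 required, 970,549 in favor — approved.

Not approved — the B shares did not give the required vote.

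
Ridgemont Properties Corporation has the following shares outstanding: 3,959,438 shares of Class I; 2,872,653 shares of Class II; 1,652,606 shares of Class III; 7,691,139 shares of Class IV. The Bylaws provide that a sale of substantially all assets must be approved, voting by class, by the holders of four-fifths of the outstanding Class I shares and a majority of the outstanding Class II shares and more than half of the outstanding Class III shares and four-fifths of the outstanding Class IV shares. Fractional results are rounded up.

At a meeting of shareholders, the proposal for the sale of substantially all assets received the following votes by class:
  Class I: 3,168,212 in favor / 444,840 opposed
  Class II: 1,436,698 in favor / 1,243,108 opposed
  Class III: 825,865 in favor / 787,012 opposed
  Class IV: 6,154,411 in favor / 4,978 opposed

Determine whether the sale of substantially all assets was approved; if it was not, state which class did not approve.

Not approved — the Class III shares did not give the required vote.

Class I: 4/5 of 3959438 = 3167550.40, rounded up to 3167551; 3,167,551 required, 3,168,212 in favor — approved.
Class II: a majority of 2872653 is 1436327; 1,436,327 required, 1,436,698 in favor — approved.
Class III: a majority of 1652606 is 826304; 826,304 required, 825,865 in favor — not approved.
Class IV: 4/5 of 7691139 = 6152911.20, rounded up to 6152912; 6,152,912 required, 6,154,411 in favor — approved.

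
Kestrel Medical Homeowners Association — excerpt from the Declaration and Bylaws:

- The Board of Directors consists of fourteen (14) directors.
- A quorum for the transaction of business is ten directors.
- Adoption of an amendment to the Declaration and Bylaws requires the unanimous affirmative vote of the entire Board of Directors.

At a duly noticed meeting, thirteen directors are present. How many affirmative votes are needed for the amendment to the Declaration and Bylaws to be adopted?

The amendment to the Declaration and Bylaws requires the unanimous vote of the entire Board of Directors (14).
Unanimous means all 14.
(Only 13 can vote, so the amendment to the Declaration and Bylaws cannot pass at this meeting, but the required vote is still 14.)

14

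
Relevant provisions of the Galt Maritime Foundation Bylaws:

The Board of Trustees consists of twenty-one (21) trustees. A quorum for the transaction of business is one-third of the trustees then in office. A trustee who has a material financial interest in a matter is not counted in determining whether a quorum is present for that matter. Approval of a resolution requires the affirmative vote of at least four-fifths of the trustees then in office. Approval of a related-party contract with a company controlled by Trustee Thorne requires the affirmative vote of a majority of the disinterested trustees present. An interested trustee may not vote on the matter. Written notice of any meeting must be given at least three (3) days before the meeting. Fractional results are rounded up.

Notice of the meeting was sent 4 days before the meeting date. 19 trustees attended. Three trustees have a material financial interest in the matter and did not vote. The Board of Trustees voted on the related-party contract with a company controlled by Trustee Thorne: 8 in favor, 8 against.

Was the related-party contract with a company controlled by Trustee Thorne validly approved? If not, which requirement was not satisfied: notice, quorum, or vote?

Invalid — vote requirement not satisfied.

Notice: 4 days given; 3 required (4 ≥ 3). Satisfied.
Quorum: 19 present, but the 3 interested trustees do not count, leaving 16. Quorum is 7. Satisfied.
Vote: the related-party contract with a company controlled by Trustee Thorne requires a majority of the disinterested trustees present (19 − 3 = 16). A majority of 16 is 9, so 9 affirmative votes are needed; 8 voted in favor. Not satisfied.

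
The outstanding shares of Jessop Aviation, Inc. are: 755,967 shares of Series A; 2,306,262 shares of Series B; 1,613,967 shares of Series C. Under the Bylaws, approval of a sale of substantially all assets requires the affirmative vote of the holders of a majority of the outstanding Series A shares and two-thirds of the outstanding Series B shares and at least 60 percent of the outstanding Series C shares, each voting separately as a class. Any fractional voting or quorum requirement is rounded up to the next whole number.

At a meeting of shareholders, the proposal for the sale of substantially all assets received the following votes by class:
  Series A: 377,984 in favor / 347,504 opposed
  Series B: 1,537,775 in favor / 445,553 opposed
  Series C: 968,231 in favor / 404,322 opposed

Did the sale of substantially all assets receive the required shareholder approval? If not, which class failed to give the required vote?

Series A: a majority of 755967 is 377984; 377,984 required, 377,984 in favor — approved.
Series B: 2/3 of 2306262 = 1537508; 1,537,508 required, 1,537,775 in favor — approved.
Series C: 3/5 of 1613967 = 968380.20, rounded up to 968381; 968,381 required, 968,231 in favor — not approved.

Not approved — the Series C shares did not give the required vote.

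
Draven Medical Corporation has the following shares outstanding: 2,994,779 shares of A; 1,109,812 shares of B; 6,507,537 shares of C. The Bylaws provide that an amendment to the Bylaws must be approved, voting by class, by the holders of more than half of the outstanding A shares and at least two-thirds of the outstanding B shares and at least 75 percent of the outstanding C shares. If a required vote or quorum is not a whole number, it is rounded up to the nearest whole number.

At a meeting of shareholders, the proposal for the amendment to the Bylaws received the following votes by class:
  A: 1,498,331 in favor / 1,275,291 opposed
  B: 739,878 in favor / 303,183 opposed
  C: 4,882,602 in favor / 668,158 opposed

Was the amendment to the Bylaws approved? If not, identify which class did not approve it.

Approved — every class gave the required vote.

A: a majority of 2994779 is 1497390; 1,497,390 required, 1,498,331 in favor — approved.
B: 2/3 of 1109812 = 739874.67, rounded up to 739875; 739,875 required, 739,878 in favor — approved.
C: 3/4 of 6507537 = 4880652.75, rounded up to 4880653; 4,880,653 required, 4,882,602 in favor — approved.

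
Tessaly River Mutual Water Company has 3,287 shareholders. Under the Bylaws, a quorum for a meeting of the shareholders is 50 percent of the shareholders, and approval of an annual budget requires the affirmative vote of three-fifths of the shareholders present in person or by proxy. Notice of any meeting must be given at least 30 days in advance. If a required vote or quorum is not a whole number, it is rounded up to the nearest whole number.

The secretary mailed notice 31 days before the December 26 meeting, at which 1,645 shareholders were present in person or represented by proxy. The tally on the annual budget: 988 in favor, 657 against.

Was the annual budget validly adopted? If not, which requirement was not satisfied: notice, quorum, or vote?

Valid — all requirements satisfied.

Notice: 31 days given; 30 required. Satisfied.
Quorum: 50% of 3,287 = 1,643.50, rounded up to 1,644; 1,645 present. Satisfied.
Vote: requires three-fifths of those present (1,645); 3/5 of 1645 = 987, so 987 needed; 988 in favor. Satisfied.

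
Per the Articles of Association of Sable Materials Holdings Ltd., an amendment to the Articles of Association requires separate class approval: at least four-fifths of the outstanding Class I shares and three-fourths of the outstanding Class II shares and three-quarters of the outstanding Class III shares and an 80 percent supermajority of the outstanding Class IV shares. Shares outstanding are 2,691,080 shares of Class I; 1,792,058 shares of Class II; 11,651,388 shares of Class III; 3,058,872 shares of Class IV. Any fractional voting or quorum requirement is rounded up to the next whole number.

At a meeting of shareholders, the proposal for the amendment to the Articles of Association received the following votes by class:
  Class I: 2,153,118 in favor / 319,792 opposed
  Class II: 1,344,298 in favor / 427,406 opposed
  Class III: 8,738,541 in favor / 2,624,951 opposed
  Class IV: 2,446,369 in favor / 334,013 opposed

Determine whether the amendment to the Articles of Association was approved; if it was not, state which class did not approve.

Not approved — the Class IV shares did not give the required vote.

Class I: 4/5 of 2691080 = 2152864; 2,152,864 required, 2,153,118 in favor — approved.
Class II: 3/4 of 1792058 = 1344043.50, rounded up to 1344044; 1,344,044 required, 1,344,298 in favor — approved.
Class III: 3/4 of 11651388 = 8738541; 8,738,541 required, 8,738,541 in favor — approved.
Class IV: 4/5 of 3058872 = 2447097.60, rounded up to 2447098; 2,447,098 required, 2,446,369 in favor — not approved.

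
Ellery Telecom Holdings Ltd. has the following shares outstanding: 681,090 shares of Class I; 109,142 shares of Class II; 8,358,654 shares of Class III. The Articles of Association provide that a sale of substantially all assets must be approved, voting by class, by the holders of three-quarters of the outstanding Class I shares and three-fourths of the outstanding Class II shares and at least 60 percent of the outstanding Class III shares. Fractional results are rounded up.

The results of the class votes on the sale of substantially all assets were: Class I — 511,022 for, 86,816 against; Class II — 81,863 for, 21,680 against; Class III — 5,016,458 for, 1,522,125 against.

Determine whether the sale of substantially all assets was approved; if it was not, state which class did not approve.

Approved — every class gave the required vote.

Class I: 3/4 of 681090 = 510817.50, rounded up to 510818; 510,818 required, 511,022 in favor — approved.
Class II: 3/4 of 109142 = 81856.50, rounded up to 81857; 81,857 required, 81,863 in favor — approved.
Class III: 3/5 of 8358654 = 5015192.40, rounded up to 5015193; 5,015,193 required, 5,016,458 in favor — approved.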